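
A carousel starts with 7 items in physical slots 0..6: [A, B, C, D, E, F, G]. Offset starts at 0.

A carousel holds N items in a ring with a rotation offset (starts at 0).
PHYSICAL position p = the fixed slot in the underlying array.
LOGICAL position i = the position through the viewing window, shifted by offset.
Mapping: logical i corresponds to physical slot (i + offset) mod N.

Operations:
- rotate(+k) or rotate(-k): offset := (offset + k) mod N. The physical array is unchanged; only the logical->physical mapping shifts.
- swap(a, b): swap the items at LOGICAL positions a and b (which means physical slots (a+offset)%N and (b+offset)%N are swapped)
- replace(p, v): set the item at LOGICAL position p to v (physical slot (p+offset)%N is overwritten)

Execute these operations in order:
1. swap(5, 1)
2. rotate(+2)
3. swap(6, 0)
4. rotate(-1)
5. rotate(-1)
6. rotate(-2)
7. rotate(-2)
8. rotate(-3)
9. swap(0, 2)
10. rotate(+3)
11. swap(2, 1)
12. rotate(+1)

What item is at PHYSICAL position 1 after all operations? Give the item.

Answer: C

Derivation:
After op 1 (swap(5, 1)): offset=0, physical=[A,F,C,D,E,B,G], logical=[A,F,C,D,E,B,G]
After op 2 (rotate(+2)): offset=2, physical=[A,F,C,D,E,B,G], logical=[C,D,E,B,G,A,F]
After op 3 (swap(6, 0)): offset=2, physical=[A,C,F,D,E,B,G], logical=[F,D,E,B,G,A,C]
After op 4 (rotate(-1)): offset=1, physical=[A,C,F,D,E,B,G], logical=[C,F,D,E,B,G,A]
After op 5 (rotate(-1)): offset=0, physical=[A,C,F,D,E,B,G], logical=[A,C,F,D,E,B,G]
After op 6 (rotate(-2)): offset=5, physical=[A,C,F,D,E,B,G], logical=[B,G,A,C,F,D,E]
After op 7 (rotate(-2)): offset=3, physical=[A,C,F,D,E,B,G], logical=[D,E,B,G,A,C,F]
After op 8 (rotate(-3)): offset=0, physical=[A,C,F,D,E,B,G], logical=[A,C,F,D,E,B,G]
After op 9 (swap(0, 2)): offset=0, physical=[F,C,A,D,E,B,G], logical=[F,C,A,D,E,B,G]
After op 10 (rotate(+3)): offset=3, physical=[F,C,A,D,E,B,G], logical=[D,E,B,G,F,C,A]
After op 11 (swap(2, 1)): offset=3, physical=[F,C,A,D,B,E,G], logical=[D,B,E,G,F,C,A]
After op 12 (rotate(+1)): offset=4, physical=[F,C,A,D,B,E,G], logical=[B,E,G,F,C,A,D]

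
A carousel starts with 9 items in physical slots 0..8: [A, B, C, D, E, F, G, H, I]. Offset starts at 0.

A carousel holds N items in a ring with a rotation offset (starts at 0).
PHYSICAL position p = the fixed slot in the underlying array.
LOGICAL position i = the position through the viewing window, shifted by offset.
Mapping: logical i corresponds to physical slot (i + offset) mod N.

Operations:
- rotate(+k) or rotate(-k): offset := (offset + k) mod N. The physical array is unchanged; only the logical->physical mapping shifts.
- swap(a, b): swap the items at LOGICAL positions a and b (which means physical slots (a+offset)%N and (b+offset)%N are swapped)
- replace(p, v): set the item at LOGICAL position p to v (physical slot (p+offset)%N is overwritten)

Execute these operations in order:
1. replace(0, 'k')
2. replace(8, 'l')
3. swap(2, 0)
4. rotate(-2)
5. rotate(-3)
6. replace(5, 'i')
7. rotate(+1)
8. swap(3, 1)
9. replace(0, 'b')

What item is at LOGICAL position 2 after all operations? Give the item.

Answer: H

Derivation:
After op 1 (replace(0, 'k')): offset=0, physical=[k,B,C,D,E,F,G,H,I], logical=[k,B,C,D,E,F,G,H,I]
After op 2 (replace(8, 'l')): offset=0, physical=[k,B,C,D,E,F,G,H,l], logical=[k,B,C,D,E,F,G,H,l]
After op 3 (swap(2, 0)): offset=0, physical=[C,B,k,D,E,F,G,H,l], logical=[C,B,k,D,E,F,G,H,l]
After op 4 (rotate(-2)): offset=7, physical=[C,B,k,D,E,F,G,H,l], logical=[H,l,C,B,k,D,E,F,G]
After op 5 (rotate(-3)): offset=4, physical=[C,B,k,D,E,F,G,H,l], logical=[E,F,G,H,l,C,B,k,D]
After op 6 (replace(5, 'i')): offset=4, physical=[i,B,k,D,E,F,G,H,l], logical=[E,F,G,H,l,i,B,k,D]
After op 7 (rotate(+1)): offset=5, physical=[i,B,k,D,E,F,G,H,l], logical=[F,G,H,l,i,B,k,D,E]
After op 8 (swap(3, 1)): offset=5, physical=[i,B,k,D,E,F,l,H,G], logical=[F,l,H,G,i,B,k,D,E]
After op 9 (replace(0, 'b')): offset=5, physical=[i,B,k,D,E,b,l,H,G], logical=[b,l,H,G,i,B,k,D,E]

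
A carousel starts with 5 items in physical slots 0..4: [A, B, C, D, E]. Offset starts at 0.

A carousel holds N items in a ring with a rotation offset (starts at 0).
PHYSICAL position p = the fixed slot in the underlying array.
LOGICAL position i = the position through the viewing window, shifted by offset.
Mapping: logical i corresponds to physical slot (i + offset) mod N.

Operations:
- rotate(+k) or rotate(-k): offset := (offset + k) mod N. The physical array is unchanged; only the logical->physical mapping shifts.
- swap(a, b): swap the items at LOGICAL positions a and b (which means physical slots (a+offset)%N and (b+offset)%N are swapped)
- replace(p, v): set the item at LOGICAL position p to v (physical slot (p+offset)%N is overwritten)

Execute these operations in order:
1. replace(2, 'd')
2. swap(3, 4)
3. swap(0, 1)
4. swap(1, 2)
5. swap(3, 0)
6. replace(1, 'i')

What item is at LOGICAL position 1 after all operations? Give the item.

Answer: i

Derivation:
After op 1 (replace(2, 'd')): offset=0, physical=[A,B,d,D,E], logical=[A,B,d,D,E]
After op 2 (swap(3, 4)): offset=0, physical=[A,B,d,E,D], logical=[A,B,d,E,D]
After op 3 (swap(0, 1)): offset=0, physical=[B,A,d,E,D], logical=[B,A,d,E,D]
After op 4 (swap(1, 2)): offset=0, physical=[B,d,A,E,D], logical=[B,d,A,E,D]
After op 5 (swap(3, 0)): offset=0, physical=[E,d,A,B,D], logical=[E,d,A,B,D]
After op 6 (replace(1, 'i')): offset=0, physical=[E,i,A,B,D], logical=[E,i,A,B,D]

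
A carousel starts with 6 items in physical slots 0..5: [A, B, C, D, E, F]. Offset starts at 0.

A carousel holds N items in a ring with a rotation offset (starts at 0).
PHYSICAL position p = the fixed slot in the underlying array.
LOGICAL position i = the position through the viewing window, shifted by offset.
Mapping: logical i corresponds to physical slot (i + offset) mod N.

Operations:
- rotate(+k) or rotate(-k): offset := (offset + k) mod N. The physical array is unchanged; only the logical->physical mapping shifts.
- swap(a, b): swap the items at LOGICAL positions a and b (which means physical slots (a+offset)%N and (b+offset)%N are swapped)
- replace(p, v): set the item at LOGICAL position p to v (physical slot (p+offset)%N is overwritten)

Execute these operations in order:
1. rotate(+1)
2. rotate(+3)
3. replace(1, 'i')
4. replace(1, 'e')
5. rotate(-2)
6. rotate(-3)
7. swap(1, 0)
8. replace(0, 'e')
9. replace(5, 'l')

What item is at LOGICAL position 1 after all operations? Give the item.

Answer: e

Derivation:
After op 1 (rotate(+1)): offset=1, physical=[A,B,C,D,E,F], logical=[B,C,D,E,F,A]
After op 2 (rotate(+3)): offset=4, physical=[A,B,C,D,E,F], logical=[E,F,A,B,C,D]
After op 3 (replace(1, 'i')): offset=4, physical=[A,B,C,D,E,i], logical=[E,i,A,B,C,D]
After op 4 (replace(1, 'e')): offset=4, physical=[A,B,C,D,E,e], logical=[E,e,A,B,C,D]
After op 5 (rotate(-2)): offset=2, physical=[A,B,C,D,E,e], logical=[C,D,E,e,A,B]
After op 6 (rotate(-3)): offset=5, physical=[A,B,C,D,E,e], logical=[e,A,B,C,D,E]
After op 7 (swap(1, 0)): offset=5, physical=[e,B,C,D,E,A], logical=[A,e,B,C,D,E]
After op 8 (replace(0, 'e')): offset=5, physical=[e,B,C,D,E,e], logical=[e,e,B,C,D,E]
After op 9 (replace(5, 'l')): offset=5, physical=[e,B,C,D,l,e], logical=[e,e,B,C,D,l]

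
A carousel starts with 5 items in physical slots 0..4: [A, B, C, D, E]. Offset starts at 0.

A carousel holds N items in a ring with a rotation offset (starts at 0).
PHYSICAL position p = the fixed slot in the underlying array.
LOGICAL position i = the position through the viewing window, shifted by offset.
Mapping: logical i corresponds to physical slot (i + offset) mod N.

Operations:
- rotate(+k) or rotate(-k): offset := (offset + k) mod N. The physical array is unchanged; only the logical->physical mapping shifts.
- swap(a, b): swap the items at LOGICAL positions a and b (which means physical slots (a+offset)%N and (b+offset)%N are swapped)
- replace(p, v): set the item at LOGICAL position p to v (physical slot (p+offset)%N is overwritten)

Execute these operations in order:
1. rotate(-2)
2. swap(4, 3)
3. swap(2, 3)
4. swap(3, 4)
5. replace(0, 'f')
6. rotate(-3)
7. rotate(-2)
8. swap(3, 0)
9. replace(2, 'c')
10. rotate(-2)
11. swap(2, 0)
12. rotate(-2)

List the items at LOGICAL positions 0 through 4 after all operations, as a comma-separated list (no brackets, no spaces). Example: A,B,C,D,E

After op 1 (rotate(-2)): offset=3, physical=[A,B,C,D,E], logical=[D,E,A,B,C]
After op 2 (swap(4, 3)): offset=3, physical=[A,C,B,D,E], logical=[D,E,A,C,B]
After op 3 (swap(2, 3)): offset=3, physical=[C,A,B,D,E], logical=[D,E,C,A,B]
After op 4 (swap(3, 4)): offset=3, physical=[C,B,A,D,E], logical=[D,E,C,B,A]
After op 5 (replace(0, 'f')): offset=3, physical=[C,B,A,f,E], logical=[f,E,C,B,A]
After op 6 (rotate(-3)): offset=0, physical=[C,B,A,f,E], logical=[C,B,A,f,E]
After op 7 (rotate(-2)): offset=3, physical=[C,B,A,f,E], logical=[f,E,C,B,A]
After op 8 (swap(3, 0)): offset=3, physical=[C,f,A,B,E], logical=[B,E,C,f,A]
After op 9 (replace(2, 'c')): offset=3, physical=[c,f,A,B,E], logical=[B,E,c,f,A]
After op 10 (rotate(-2)): offset=1, physical=[c,f,A,B,E], logical=[f,A,B,E,c]
After op 11 (swap(2, 0)): offset=1, physical=[c,B,A,f,E], logical=[B,A,f,E,c]
After op 12 (rotate(-2)): offset=4, physical=[c,B,A,f,E], logical=[E,c,B,A,f]

Answer: E,c,B,A,f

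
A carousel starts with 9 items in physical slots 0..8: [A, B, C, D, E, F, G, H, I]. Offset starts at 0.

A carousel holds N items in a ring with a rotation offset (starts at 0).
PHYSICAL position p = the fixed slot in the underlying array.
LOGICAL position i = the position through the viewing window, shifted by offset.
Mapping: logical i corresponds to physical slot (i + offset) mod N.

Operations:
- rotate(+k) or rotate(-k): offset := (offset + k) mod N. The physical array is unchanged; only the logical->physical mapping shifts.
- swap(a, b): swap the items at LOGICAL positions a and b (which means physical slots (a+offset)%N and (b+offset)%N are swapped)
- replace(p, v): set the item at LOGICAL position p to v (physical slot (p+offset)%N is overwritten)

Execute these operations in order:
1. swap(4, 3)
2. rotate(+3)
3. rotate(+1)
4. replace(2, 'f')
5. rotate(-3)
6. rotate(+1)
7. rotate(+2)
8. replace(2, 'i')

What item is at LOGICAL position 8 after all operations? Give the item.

Answer: E

Derivation:
After op 1 (swap(4, 3)): offset=0, physical=[A,B,C,E,D,F,G,H,I], logical=[A,B,C,E,D,F,G,H,I]
After op 2 (rotate(+3)): offset=3, physical=[A,B,C,E,D,F,G,H,I], logical=[E,D,F,G,H,I,A,B,C]
After op 3 (rotate(+1)): offset=4, physical=[A,B,C,E,D,F,G,H,I], logical=[D,F,G,H,I,A,B,C,E]
After op 4 (replace(2, 'f')): offset=4, physical=[A,B,C,E,D,F,f,H,I], logical=[D,F,f,H,I,A,B,C,E]
After op 5 (rotate(-3)): offset=1, physical=[A,B,C,E,D,F,f,H,I], logical=[B,C,E,D,F,f,H,I,A]
After op 6 (rotate(+1)): offset=2, physical=[A,B,C,E,D,F,f,H,I], logical=[C,E,D,F,f,H,I,A,B]
After op 7 (rotate(+2)): offset=4, physical=[A,B,C,E,D,F,f,H,I], logical=[D,F,f,H,I,A,B,C,E]
After op 8 (replace(2, 'i')): offset=4, physical=[A,B,C,E,D,F,i,H,I], logical=[D,F,i,H,I,A,B,C,E]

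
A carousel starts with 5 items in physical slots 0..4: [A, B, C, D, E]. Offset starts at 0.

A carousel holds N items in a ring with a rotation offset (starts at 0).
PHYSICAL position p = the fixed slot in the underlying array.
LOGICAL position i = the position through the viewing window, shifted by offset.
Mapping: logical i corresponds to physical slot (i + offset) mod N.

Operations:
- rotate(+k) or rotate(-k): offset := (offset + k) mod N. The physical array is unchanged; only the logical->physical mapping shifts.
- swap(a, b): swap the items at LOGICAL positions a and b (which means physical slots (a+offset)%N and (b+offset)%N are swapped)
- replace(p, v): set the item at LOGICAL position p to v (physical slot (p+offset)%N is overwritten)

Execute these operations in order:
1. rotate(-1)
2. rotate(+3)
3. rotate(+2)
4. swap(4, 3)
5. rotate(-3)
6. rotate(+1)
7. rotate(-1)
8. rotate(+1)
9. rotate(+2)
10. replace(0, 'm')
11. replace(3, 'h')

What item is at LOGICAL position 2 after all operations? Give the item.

Answer: B

Derivation:
After op 1 (rotate(-1)): offset=4, physical=[A,B,C,D,E], logical=[E,A,B,C,D]
After op 2 (rotate(+3)): offset=2, physical=[A,B,C,D,E], logical=[C,D,E,A,B]
After op 3 (rotate(+2)): offset=4, physical=[A,B,C,D,E], logical=[E,A,B,C,D]
After op 4 (swap(4, 3)): offset=4, physical=[A,B,D,C,E], logical=[E,A,B,D,C]
After op 5 (rotate(-3)): offset=1, physical=[A,B,D,C,E], logical=[B,D,C,E,A]
After op 6 (rotate(+1)): offset=2, physical=[A,B,D,C,E], logical=[D,C,E,A,B]
After op 7 (rotate(-1)): offset=1, physical=[A,B,D,C,E], logical=[B,D,C,E,A]
After op 8 (rotate(+1)): offset=2, physical=[A,B,D,C,E], logical=[D,C,E,A,B]
After op 9 (rotate(+2)): offset=4, physical=[A,B,D,C,E], logical=[E,A,B,D,C]
After op 10 (replace(0, 'm')): offset=4, physical=[A,B,D,C,m], logical=[m,A,B,D,C]
After op 11 (replace(3, 'h')): offset=4, physical=[A,B,h,C,m], logical=[m,A,B,h,C]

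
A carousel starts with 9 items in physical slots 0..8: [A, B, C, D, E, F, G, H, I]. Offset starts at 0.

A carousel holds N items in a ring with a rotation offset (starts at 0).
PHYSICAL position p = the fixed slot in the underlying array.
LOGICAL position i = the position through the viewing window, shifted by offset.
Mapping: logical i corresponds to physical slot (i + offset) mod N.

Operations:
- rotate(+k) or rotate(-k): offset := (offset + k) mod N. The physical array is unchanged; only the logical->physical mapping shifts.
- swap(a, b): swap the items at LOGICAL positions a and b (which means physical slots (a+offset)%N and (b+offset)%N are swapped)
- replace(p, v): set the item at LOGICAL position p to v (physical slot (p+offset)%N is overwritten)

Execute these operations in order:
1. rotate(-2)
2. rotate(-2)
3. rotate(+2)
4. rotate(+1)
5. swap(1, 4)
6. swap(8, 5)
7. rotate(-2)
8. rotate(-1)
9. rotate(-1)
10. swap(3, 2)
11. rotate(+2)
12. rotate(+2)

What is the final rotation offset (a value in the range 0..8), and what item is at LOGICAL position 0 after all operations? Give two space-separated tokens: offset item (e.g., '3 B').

Answer: 8 I

Derivation:
After op 1 (rotate(-2)): offset=7, physical=[A,B,C,D,E,F,G,H,I], logical=[H,I,A,B,C,D,E,F,G]
After op 2 (rotate(-2)): offset=5, physical=[A,B,C,D,E,F,G,H,I], logical=[F,G,H,I,A,B,C,D,E]
After op 3 (rotate(+2)): offset=7, physical=[A,B,C,D,E,F,G,H,I], logical=[H,I,A,B,C,D,E,F,G]
After op 4 (rotate(+1)): offset=8, physical=[A,B,C,D,E,F,G,H,I], logical=[I,A,B,C,D,E,F,G,H]
After op 5 (swap(1, 4)): offset=8, physical=[D,B,C,A,E,F,G,H,I], logical=[I,D,B,C,A,E,F,G,H]
After op 6 (swap(8, 5)): offset=8, physical=[D,B,C,A,H,F,G,E,I], logical=[I,D,B,C,A,H,F,G,E]
After op 7 (rotate(-2)): offset=6, physical=[D,B,C,A,H,F,G,E,I], logical=[G,E,I,D,B,C,A,H,F]
After op 8 (rotate(-1)): offset=5, physical=[D,B,C,A,H,F,G,E,I], logical=[F,G,E,I,D,B,C,A,H]
After op 9 (rotate(-1)): offset=4, physical=[D,B,C,A,H,F,G,E,I], logical=[H,F,G,E,I,D,B,C,A]
After op 10 (swap(3, 2)): offset=4, physical=[D,B,C,A,H,F,E,G,I], logical=[H,F,E,G,I,D,B,C,A]
After op 11 (rotate(+2)): offset=6, physical=[D,B,C,A,H,F,E,G,I], logical=[E,G,I,D,B,C,A,H,F]
After op 12 (rotate(+2)): offset=8, physical=[D,B,C,A,H,F,E,G,I], logical=[I,D,B,C,A,H,F,E,G]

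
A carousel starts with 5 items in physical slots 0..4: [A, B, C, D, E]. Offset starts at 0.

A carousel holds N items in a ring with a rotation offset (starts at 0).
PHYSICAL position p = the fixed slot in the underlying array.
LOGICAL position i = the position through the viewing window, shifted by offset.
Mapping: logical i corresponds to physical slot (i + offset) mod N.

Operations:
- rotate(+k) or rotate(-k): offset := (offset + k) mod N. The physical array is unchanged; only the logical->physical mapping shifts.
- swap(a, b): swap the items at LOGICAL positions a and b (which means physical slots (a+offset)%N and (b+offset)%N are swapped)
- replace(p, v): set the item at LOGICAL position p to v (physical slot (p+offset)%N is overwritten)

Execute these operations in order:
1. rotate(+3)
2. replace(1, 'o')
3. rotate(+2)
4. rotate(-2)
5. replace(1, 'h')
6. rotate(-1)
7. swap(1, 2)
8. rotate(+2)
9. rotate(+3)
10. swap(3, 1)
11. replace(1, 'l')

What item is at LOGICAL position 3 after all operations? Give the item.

After op 1 (rotate(+3)): offset=3, physical=[A,B,C,D,E], logical=[D,E,A,B,C]
After op 2 (replace(1, 'o')): offset=3, physical=[A,B,C,D,o], logical=[D,o,A,B,C]
After op 3 (rotate(+2)): offset=0, physical=[A,B,C,D,o], logical=[A,B,C,D,o]
After op 4 (rotate(-2)): offset=3, physical=[A,B,C,D,o], logical=[D,o,A,B,C]
After op 5 (replace(1, 'h')): offset=3, physical=[A,B,C,D,h], logical=[D,h,A,B,C]
After op 6 (rotate(-1)): offset=2, physical=[A,B,C,D,h], logical=[C,D,h,A,B]
After op 7 (swap(1, 2)): offset=2, physical=[A,B,C,h,D], logical=[C,h,D,A,B]
After op 8 (rotate(+2)): offset=4, physical=[A,B,C,h,D], logical=[D,A,B,C,h]
After op 9 (rotate(+3)): offset=2, physical=[A,B,C,h,D], logical=[C,h,D,A,B]
After op 10 (swap(3, 1)): offset=2, physical=[h,B,C,A,D], logical=[C,A,D,h,B]
After op 11 (replace(1, 'l')): offset=2, physical=[h,B,C,l,D], logical=[C,l,D,h,B]

Answer: h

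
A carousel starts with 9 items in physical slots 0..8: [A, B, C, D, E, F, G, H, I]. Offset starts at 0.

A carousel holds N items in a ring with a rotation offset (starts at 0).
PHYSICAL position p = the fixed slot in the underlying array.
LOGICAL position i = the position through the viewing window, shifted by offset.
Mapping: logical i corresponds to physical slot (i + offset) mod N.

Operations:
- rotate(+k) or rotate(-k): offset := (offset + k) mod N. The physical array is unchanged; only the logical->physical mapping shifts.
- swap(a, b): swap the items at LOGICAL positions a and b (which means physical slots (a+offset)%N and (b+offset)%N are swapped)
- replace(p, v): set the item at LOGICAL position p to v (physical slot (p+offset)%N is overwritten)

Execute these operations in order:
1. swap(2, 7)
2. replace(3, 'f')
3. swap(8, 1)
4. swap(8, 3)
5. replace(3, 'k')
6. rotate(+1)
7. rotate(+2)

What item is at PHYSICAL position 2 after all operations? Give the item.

Answer: H

Derivation:
After op 1 (swap(2, 7)): offset=0, physical=[A,B,H,D,E,F,G,C,I], logical=[A,B,H,D,E,F,G,C,I]
After op 2 (replace(3, 'f')): offset=0, physical=[A,B,H,f,E,F,G,C,I], logical=[A,B,H,f,E,F,G,C,I]
After op 3 (swap(8, 1)): offset=0, physical=[A,I,H,f,E,F,G,C,B], logical=[A,I,H,f,E,F,G,C,B]
After op 4 (swap(8, 3)): offset=0, physical=[A,I,H,B,E,F,G,C,f], logical=[A,I,H,B,E,F,G,C,f]
After op 5 (replace(3, 'k')): offset=0, physical=[A,I,H,k,E,F,G,C,f], logical=[A,I,H,k,E,F,G,C,f]
After op 6 (rotate(+1)): offset=1, physical=[A,I,H,k,E,F,G,C,f], logical=[I,H,k,E,F,G,C,f,A]
After op 7 (rotate(+2)): offset=3, physical=[A,I,H,k,E,F,G,C,f], logical=[k,E,F,G,C,f,A,I,H]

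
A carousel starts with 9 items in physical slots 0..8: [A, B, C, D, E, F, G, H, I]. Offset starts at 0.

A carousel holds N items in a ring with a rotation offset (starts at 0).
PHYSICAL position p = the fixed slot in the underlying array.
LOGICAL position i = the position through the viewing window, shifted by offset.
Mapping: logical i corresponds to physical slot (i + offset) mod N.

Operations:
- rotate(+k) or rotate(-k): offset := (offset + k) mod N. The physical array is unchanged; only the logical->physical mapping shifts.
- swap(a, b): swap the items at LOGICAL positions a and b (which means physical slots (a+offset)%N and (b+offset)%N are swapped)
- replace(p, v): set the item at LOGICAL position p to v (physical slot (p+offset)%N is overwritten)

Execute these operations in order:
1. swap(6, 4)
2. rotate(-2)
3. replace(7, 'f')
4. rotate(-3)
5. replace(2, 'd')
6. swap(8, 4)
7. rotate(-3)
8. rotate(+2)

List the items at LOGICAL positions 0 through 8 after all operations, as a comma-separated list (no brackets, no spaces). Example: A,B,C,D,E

After op 1 (swap(6, 4)): offset=0, physical=[A,B,C,D,G,F,E,H,I], logical=[A,B,C,D,G,F,E,H,I]
After op 2 (rotate(-2)): offset=7, physical=[A,B,C,D,G,F,E,H,I], logical=[H,I,A,B,C,D,G,F,E]
After op 3 (replace(7, 'f')): offset=7, physical=[A,B,C,D,G,f,E,H,I], logical=[H,I,A,B,C,D,G,f,E]
After op 4 (rotate(-3)): offset=4, physical=[A,B,C,D,G,f,E,H,I], logical=[G,f,E,H,I,A,B,C,D]
After op 5 (replace(2, 'd')): offset=4, physical=[A,B,C,D,G,f,d,H,I], logical=[G,f,d,H,I,A,B,C,D]
After op 6 (swap(8, 4)): offset=4, physical=[A,B,C,I,G,f,d,H,D], logical=[G,f,d,H,D,A,B,C,I]
After op 7 (rotate(-3)): offset=1, physical=[A,B,C,I,G,f,d,H,D], logical=[B,C,I,G,f,d,H,D,A]
After op 8 (rotate(+2)): offset=3, physical=[A,B,C,I,G,f,d,H,D], logical=[I,G,f,d,H,D,A,B,C]

Answer: I,G,f,d,H,D,A,B,C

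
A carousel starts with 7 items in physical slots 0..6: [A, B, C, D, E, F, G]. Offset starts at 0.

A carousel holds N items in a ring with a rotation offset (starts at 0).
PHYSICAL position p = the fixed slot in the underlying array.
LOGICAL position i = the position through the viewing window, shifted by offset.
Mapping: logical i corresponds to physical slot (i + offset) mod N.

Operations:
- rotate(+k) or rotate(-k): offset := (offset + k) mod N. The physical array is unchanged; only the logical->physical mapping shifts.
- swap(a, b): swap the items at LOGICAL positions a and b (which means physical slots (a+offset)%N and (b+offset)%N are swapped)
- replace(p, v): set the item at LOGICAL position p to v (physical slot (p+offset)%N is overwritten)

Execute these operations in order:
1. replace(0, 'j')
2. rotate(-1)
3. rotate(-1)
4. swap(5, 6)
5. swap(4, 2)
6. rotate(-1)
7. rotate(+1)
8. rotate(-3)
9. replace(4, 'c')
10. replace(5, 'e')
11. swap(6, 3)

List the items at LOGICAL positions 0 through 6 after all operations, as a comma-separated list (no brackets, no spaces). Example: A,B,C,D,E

After op 1 (replace(0, 'j')): offset=0, physical=[j,B,C,D,E,F,G], logical=[j,B,C,D,E,F,G]
After op 2 (rotate(-1)): offset=6, physical=[j,B,C,D,E,F,G], logical=[G,j,B,C,D,E,F]
After op 3 (rotate(-1)): offset=5, physical=[j,B,C,D,E,F,G], logical=[F,G,j,B,C,D,E]
After op 4 (swap(5, 6)): offset=5, physical=[j,B,C,E,D,F,G], logical=[F,G,j,B,C,E,D]
After op 5 (swap(4, 2)): offset=5, physical=[C,B,j,E,D,F,G], logical=[F,G,C,B,j,E,D]
After op 6 (rotate(-1)): offset=4, physical=[C,B,j,E,D,F,G], logical=[D,F,G,C,B,j,E]
After op 7 (rotate(+1)): offset=5, physical=[C,B,j,E,D,F,G], logical=[F,G,C,B,j,E,D]
After op 8 (rotate(-3)): offset=2, physical=[C,B,j,E,D,F,G], logical=[j,E,D,F,G,C,B]
After op 9 (replace(4, 'c')): offset=2, physical=[C,B,j,E,D,F,c], logical=[j,E,D,F,c,C,B]
After op 10 (replace(5, 'e')): offset=2, physical=[e,B,j,E,D,F,c], logical=[j,E,D,F,c,e,B]
After op 11 (swap(6, 3)): offset=2, physical=[e,F,j,E,D,B,c], logical=[j,E,D,B,c,e,F]

Answer: j,E,D,B,c,e,F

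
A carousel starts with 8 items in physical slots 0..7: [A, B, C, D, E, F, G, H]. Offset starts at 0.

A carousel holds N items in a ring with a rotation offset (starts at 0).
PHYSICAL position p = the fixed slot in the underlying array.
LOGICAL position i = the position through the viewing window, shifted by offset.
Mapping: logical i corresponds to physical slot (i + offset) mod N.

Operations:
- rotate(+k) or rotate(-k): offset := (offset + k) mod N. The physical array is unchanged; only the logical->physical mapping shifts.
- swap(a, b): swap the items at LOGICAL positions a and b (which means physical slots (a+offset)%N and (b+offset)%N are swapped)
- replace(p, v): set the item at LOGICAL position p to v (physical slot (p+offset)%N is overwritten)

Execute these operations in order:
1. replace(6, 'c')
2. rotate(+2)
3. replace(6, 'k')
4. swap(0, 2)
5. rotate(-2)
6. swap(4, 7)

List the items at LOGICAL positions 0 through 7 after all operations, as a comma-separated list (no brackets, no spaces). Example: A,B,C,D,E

Answer: k,B,E,D,H,F,c,C

Derivation:
After op 1 (replace(6, 'c')): offset=0, physical=[A,B,C,D,E,F,c,H], logical=[A,B,C,D,E,F,c,H]
After op 2 (rotate(+2)): offset=2, physical=[A,B,C,D,E,F,c,H], logical=[C,D,E,F,c,H,A,B]
After op 3 (replace(6, 'k')): offset=2, physical=[k,B,C,D,E,F,c,H], logical=[C,D,E,F,c,H,k,B]
After op 4 (swap(0, 2)): offset=2, physical=[k,B,E,D,C,F,c,H], logical=[E,D,C,F,c,H,k,B]
After op 5 (rotate(-2)): offset=0, physical=[k,B,E,D,C,F,c,H], logical=[k,B,E,D,C,F,c,H]
After op 6 (swap(4, 7)): offset=0, physical=[k,B,E,D,H,F,c,C], logical=[k,B,E,D,H,F,c,C]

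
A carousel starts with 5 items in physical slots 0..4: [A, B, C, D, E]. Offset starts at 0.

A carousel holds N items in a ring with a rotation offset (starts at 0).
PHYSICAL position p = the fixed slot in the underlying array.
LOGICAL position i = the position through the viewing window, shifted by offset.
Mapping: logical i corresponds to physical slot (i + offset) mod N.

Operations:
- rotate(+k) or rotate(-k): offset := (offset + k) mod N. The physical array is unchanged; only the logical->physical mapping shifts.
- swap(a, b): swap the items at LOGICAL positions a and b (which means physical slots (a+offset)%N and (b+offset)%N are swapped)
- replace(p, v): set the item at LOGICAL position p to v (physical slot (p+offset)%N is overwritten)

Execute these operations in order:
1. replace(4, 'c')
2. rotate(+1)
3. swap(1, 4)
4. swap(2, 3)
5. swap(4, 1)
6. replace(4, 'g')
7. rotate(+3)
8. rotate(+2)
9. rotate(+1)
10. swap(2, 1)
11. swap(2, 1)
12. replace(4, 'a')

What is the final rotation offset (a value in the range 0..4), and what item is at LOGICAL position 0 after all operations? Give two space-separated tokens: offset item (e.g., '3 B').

Answer: 2 C

Derivation:
After op 1 (replace(4, 'c')): offset=0, physical=[A,B,C,D,c], logical=[A,B,C,D,c]
After op 2 (rotate(+1)): offset=1, physical=[A,B,C,D,c], logical=[B,C,D,c,A]
After op 3 (swap(1, 4)): offset=1, physical=[C,B,A,D,c], logical=[B,A,D,c,C]
After op 4 (swap(2, 3)): offset=1, physical=[C,B,A,c,D], logical=[B,A,c,D,C]
After op 5 (swap(4, 1)): offset=1, physical=[A,B,C,c,D], logical=[B,C,c,D,A]
After op 6 (replace(4, 'g')): offset=1, physical=[g,B,C,c,D], logical=[B,C,c,D,g]
After op 7 (rotate(+3)): offset=4, physical=[g,B,C,c,D], logical=[D,g,B,C,c]
After op 8 (rotate(+2)): offset=1, physical=[g,B,C,c,D], logical=[B,C,c,D,g]
After op 9 (rotate(+1)): offset=2, physical=[g,B,C,c,D], logical=[C,c,D,g,B]
After op 10 (swap(2, 1)): offset=2, physical=[g,B,C,D,c], logical=[C,D,c,g,B]
After op 11 (swap(2, 1)): offset=2, physical=[g,B,C,c,D], logical=[C,c,D,g,B]
After op 12 (replace(4, 'a')): offset=2, physical=[g,a,C,c,D], logical=[C,c,D,g,a]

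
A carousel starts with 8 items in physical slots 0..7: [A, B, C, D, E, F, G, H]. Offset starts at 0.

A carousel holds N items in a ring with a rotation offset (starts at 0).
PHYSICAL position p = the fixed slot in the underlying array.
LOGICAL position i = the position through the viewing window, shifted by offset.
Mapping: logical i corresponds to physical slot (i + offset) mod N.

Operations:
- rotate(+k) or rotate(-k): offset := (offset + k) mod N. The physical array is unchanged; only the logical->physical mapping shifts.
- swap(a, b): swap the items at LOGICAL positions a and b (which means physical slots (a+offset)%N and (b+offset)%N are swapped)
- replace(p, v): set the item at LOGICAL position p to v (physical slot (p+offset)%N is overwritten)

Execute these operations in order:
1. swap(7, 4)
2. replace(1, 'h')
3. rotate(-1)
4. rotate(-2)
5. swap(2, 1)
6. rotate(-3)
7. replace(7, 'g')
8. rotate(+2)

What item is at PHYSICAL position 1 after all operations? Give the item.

Answer: g

Derivation:
After op 1 (swap(7, 4)): offset=0, physical=[A,B,C,D,H,F,G,E], logical=[A,B,C,D,H,F,G,E]
After op 2 (replace(1, 'h')): offset=0, physical=[A,h,C,D,H,F,G,E], logical=[A,h,C,D,H,F,G,E]
After op 3 (rotate(-1)): offset=7, physical=[A,h,C,D,H,F,G,E], logical=[E,A,h,C,D,H,F,G]
After op 4 (rotate(-2)): offset=5, physical=[A,h,C,D,H,F,G,E], logical=[F,G,E,A,h,C,D,H]
After op 5 (swap(2, 1)): offset=5, physical=[A,h,C,D,H,F,E,G], logical=[F,E,G,A,h,C,D,H]
After op 6 (rotate(-3)): offset=2, physical=[A,h,C,D,H,F,E,G], logical=[C,D,H,F,E,G,A,h]
After op 7 (replace(7, 'g')): offset=2, physical=[A,g,C,D,H,F,E,G], logical=[C,D,H,F,E,G,A,g]
After op 8 (rotate(+2)): offset=4, physical=[A,g,C,D,H,F,E,G], logical=[H,F,E,G,A,g,C,D]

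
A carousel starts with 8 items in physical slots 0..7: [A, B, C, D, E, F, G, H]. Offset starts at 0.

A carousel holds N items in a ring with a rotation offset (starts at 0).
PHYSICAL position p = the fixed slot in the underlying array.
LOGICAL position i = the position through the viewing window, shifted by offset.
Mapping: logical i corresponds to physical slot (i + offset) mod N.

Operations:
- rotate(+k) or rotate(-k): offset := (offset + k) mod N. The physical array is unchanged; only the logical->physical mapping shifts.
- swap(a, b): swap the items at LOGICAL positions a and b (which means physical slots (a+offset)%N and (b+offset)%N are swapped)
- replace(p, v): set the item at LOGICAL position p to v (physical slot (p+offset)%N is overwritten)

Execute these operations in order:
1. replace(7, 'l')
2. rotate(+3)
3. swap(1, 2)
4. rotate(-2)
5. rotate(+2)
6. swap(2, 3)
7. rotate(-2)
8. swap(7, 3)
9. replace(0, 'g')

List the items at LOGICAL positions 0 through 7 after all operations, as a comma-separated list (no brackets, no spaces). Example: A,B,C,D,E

Answer: g,C,D,A,G,E,l,F

Derivation:
After op 1 (replace(7, 'l')): offset=0, physical=[A,B,C,D,E,F,G,l], logical=[A,B,C,D,E,F,G,l]
After op 2 (rotate(+3)): offset=3, physical=[A,B,C,D,E,F,G,l], logical=[D,E,F,G,l,A,B,C]
After op 3 (swap(1, 2)): offset=3, physical=[A,B,C,D,F,E,G,l], logical=[D,F,E,G,l,A,B,C]
After op 4 (rotate(-2)): offset=1, physical=[A,B,C,D,F,E,G,l], logical=[B,C,D,F,E,G,l,A]
After op 5 (rotate(+2)): offset=3, physical=[A,B,C,D,F,E,G,l], logical=[D,F,E,G,l,A,B,C]
After op 6 (swap(2, 3)): offset=3, physical=[A,B,C,D,F,G,E,l], logical=[D,F,G,E,l,A,B,C]
After op 7 (rotate(-2)): offset=1, physical=[A,B,C,D,F,G,E,l], logical=[B,C,D,F,G,E,l,A]
After op 8 (swap(7, 3)): offset=1, physical=[F,B,C,D,A,G,E,l], logical=[B,C,D,A,G,E,l,F]
After op 9 (replace(0, 'g')): offset=1, physical=[F,g,C,D,A,G,E,l], logical=[g,C,D,A,G,E,l,F]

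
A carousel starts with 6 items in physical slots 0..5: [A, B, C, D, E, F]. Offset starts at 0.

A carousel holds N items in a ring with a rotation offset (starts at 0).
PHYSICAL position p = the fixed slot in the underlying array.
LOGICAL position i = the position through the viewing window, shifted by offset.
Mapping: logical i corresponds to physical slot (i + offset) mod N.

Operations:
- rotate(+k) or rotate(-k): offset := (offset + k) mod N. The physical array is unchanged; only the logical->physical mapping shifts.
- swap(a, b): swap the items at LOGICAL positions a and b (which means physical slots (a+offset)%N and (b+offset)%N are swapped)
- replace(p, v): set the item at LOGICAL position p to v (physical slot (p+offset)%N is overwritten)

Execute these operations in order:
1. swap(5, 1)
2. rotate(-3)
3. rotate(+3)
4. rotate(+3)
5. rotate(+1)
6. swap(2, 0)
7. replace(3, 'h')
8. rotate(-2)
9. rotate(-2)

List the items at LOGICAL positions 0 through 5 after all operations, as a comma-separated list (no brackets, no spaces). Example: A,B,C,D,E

Answer: E,h,C,D,A,B

Derivation:
After op 1 (swap(5, 1)): offset=0, physical=[A,F,C,D,E,B], logical=[A,F,C,D,E,B]
After op 2 (rotate(-3)): offset=3, physical=[A,F,C,D,E,B], logical=[D,E,B,A,F,C]
After op 3 (rotate(+3)): offset=0, physical=[A,F,C,D,E,B], logical=[A,F,C,D,E,B]
After op 4 (rotate(+3)): offset=3, physical=[A,F,C,D,E,B], logical=[D,E,B,A,F,C]
After op 5 (rotate(+1)): offset=4, physical=[A,F,C,D,E,B], logical=[E,B,A,F,C,D]
After op 6 (swap(2, 0)): offset=4, physical=[E,F,C,D,A,B], logical=[A,B,E,F,C,D]
After op 7 (replace(3, 'h')): offset=4, physical=[E,h,C,D,A,B], logical=[A,B,E,h,C,D]
After op 8 (rotate(-2)): offset=2, physical=[E,h,C,D,A,B], logical=[C,D,A,B,E,h]
After op 9 (rotate(-2)): offset=0, physical=[E,h,C,D,A,B], logical=[E,h,C,D,A,B]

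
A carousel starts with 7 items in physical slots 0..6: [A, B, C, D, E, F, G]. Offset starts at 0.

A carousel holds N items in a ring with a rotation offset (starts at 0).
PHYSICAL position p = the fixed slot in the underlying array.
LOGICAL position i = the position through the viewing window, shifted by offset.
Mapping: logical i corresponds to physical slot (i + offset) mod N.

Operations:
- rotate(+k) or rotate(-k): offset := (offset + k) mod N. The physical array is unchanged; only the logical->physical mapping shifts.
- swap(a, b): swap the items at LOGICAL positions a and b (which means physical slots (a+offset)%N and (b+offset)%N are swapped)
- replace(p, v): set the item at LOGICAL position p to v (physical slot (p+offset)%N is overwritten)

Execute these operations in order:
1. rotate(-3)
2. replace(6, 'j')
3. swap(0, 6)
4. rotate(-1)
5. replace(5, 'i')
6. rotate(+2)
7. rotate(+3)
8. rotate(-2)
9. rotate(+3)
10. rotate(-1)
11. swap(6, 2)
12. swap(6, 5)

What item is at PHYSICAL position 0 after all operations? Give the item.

Answer: G

Derivation:
After op 1 (rotate(-3)): offset=4, physical=[A,B,C,D,E,F,G], logical=[E,F,G,A,B,C,D]
After op 2 (replace(6, 'j')): offset=4, physical=[A,B,C,j,E,F,G], logical=[E,F,G,A,B,C,j]
After op 3 (swap(0, 6)): offset=4, physical=[A,B,C,E,j,F,G], logical=[j,F,G,A,B,C,E]
After op 4 (rotate(-1)): offset=3, physical=[A,B,C,E,j,F,G], logical=[E,j,F,G,A,B,C]
After op 5 (replace(5, 'i')): offset=3, physical=[A,i,C,E,j,F,G], logical=[E,j,F,G,A,i,C]
After op 6 (rotate(+2)): offset=5, physical=[A,i,C,E,j,F,G], logical=[F,G,A,i,C,E,j]
After op 7 (rotate(+3)): offset=1, physical=[A,i,C,E,j,F,G], logical=[i,C,E,j,F,G,A]
After op 8 (rotate(-2)): offset=6, physical=[A,i,C,E,j,F,G], logical=[G,A,i,C,E,j,F]
After op 9 (rotate(+3)): offset=2, physical=[A,i,C,E,j,F,G], logical=[C,E,j,F,G,A,i]
After op 10 (rotate(-1)): offset=1, physical=[A,i,C,E,j,F,G], logical=[i,C,E,j,F,G,A]
After op 11 (swap(6, 2)): offset=1, physical=[E,i,C,A,j,F,G], logical=[i,C,A,j,F,G,E]
After op 12 (swap(6, 5)): offset=1, physical=[G,i,C,A,j,F,E], logical=[i,C,A,j,F,E,G]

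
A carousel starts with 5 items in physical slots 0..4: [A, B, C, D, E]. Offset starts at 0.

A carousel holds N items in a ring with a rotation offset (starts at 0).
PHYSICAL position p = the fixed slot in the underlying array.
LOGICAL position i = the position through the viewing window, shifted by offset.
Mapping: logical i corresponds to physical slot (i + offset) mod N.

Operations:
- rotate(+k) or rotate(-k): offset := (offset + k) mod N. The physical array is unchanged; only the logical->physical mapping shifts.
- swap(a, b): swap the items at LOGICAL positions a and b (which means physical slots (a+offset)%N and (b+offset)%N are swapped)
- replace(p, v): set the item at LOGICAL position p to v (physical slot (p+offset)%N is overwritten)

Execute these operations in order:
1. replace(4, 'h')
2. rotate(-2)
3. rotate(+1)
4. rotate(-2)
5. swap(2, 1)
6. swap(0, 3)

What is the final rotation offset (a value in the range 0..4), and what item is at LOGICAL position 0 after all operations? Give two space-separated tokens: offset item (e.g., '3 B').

After op 1 (replace(4, 'h')): offset=0, physical=[A,B,C,D,h], logical=[A,B,C,D,h]
After op 2 (rotate(-2)): offset=3, physical=[A,B,C,D,h], logical=[D,h,A,B,C]
After op 3 (rotate(+1)): offset=4, physical=[A,B,C,D,h], logical=[h,A,B,C,D]
After op 4 (rotate(-2)): offset=2, physical=[A,B,C,D,h], logical=[C,D,h,A,B]
After op 5 (swap(2, 1)): offset=2, physical=[A,B,C,h,D], logical=[C,h,D,A,B]
After op 6 (swap(0, 3)): offset=2, physical=[C,B,A,h,D], logical=[A,h,D,C,B]

Answer: 2 A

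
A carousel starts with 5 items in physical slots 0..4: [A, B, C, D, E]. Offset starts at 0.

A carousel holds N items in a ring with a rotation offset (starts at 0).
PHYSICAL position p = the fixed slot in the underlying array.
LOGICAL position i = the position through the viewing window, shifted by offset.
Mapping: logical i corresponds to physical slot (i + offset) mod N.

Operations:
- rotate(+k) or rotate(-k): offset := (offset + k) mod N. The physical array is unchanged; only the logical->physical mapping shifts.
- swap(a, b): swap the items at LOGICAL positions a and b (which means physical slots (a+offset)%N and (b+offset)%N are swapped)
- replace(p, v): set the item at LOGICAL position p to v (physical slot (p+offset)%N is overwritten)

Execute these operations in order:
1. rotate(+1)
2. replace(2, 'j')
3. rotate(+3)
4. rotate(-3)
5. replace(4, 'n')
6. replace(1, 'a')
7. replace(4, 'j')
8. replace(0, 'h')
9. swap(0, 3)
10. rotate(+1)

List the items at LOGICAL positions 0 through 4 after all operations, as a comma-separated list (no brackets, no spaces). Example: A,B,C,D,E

Answer: a,j,h,j,E

Derivation:
After op 1 (rotate(+1)): offset=1, physical=[A,B,C,D,E], logical=[B,C,D,E,A]
After op 2 (replace(2, 'j')): offset=1, physical=[A,B,C,j,E], logical=[B,C,j,E,A]
After op 3 (rotate(+3)): offset=4, physical=[A,B,C,j,E], logical=[E,A,B,C,j]
After op 4 (rotate(-3)): offset=1, physical=[A,B,C,j,E], logical=[B,C,j,E,A]
After op 5 (replace(4, 'n')): offset=1, physical=[n,B,C,j,E], logical=[B,C,j,E,n]
After op 6 (replace(1, 'a')): offset=1, physical=[n,B,a,j,E], logical=[B,a,j,E,n]
After op 7 (replace(4, 'j')): offset=1, physical=[j,B,a,j,E], logical=[B,a,j,E,j]
After op 8 (replace(0, 'h')): offset=1, physical=[j,h,a,j,E], logical=[h,a,j,E,j]
After op 9 (swap(0, 3)): offset=1, physical=[j,E,a,j,h], logical=[E,a,j,h,j]
After op 10 (rotate(+1)): offset=2, physical=[j,E,a,j,h], logical=[a,j,h,j,E]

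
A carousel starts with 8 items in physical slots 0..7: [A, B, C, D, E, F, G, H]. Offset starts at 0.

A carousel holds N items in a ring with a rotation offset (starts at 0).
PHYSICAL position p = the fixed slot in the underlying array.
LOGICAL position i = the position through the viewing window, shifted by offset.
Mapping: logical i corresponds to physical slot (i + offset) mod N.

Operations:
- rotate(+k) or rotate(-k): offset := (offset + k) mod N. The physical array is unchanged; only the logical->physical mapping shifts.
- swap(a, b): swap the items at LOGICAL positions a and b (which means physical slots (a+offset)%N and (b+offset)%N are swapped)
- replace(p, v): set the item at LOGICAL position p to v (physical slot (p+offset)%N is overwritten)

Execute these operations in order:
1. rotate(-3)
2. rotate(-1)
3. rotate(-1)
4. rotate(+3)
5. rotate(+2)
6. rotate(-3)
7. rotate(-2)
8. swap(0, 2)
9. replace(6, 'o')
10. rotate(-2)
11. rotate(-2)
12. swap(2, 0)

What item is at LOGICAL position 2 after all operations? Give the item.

After op 1 (rotate(-3)): offset=5, physical=[A,B,C,D,E,F,G,H], logical=[F,G,H,A,B,C,D,E]
After op 2 (rotate(-1)): offset=4, physical=[A,B,C,D,E,F,G,H], logical=[E,F,G,H,A,B,C,D]
After op 3 (rotate(-1)): offset=3, physical=[A,B,C,D,E,F,G,H], logical=[D,E,F,G,H,A,B,C]
After op 4 (rotate(+3)): offset=6, physical=[A,B,C,D,E,F,G,H], logical=[G,H,A,B,C,D,E,F]
After op 5 (rotate(+2)): offset=0, physical=[A,B,C,D,E,F,G,H], logical=[A,B,C,D,E,F,G,H]
After op 6 (rotate(-3)): offset=5, physical=[A,B,C,D,E,F,G,H], logical=[F,G,H,A,B,C,D,E]
After op 7 (rotate(-2)): offset=3, physical=[A,B,C,D,E,F,G,H], logical=[D,E,F,G,H,A,B,C]
After op 8 (swap(0, 2)): offset=3, physical=[A,B,C,F,E,D,G,H], logical=[F,E,D,G,H,A,B,C]
After op 9 (replace(6, 'o')): offset=3, physical=[A,o,C,F,E,D,G,H], logical=[F,E,D,G,H,A,o,C]
After op 10 (rotate(-2)): offset=1, physical=[A,o,C,F,E,D,G,H], logical=[o,C,F,E,D,G,H,A]
After op 11 (rotate(-2)): offset=7, physical=[A,o,C,F,E,D,G,H], logical=[H,A,o,C,F,E,D,G]
After op 12 (swap(2, 0)): offset=7, physical=[A,H,C,F,E,D,G,o], logical=[o,A,H,C,F,E,D,G]

Answer: H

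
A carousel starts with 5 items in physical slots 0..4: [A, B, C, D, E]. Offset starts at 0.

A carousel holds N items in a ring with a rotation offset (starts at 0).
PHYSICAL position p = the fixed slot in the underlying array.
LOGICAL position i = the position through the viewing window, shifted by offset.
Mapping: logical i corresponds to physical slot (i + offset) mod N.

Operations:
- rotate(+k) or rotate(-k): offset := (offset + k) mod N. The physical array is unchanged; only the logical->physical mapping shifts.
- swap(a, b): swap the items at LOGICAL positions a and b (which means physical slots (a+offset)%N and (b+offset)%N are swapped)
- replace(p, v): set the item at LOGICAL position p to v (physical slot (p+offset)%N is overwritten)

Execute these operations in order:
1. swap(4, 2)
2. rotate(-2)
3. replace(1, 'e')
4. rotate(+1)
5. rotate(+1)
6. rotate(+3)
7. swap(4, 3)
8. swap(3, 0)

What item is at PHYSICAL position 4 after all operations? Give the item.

After op 1 (swap(4, 2)): offset=0, physical=[A,B,E,D,C], logical=[A,B,E,D,C]
After op 2 (rotate(-2)): offset=3, physical=[A,B,E,D,C], logical=[D,C,A,B,E]
After op 3 (replace(1, 'e')): offset=3, physical=[A,B,E,D,e], logical=[D,e,A,B,E]
After op 4 (rotate(+1)): offset=4, physical=[A,B,E,D,e], logical=[e,A,B,E,D]
After op 5 (rotate(+1)): offset=0, physical=[A,B,E,D,e], logical=[A,B,E,D,e]
After op 6 (rotate(+3)): offset=3, physical=[A,B,E,D,e], logical=[D,e,A,B,E]
After op 7 (swap(4, 3)): offset=3, physical=[A,E,B,D,e], logical=[D,e,A,E,B]
After op 8 (swap(3, 0)): offset=3, physical=[A,D,B,E,e], logical=[E,e,A,D,B]

Answer: e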